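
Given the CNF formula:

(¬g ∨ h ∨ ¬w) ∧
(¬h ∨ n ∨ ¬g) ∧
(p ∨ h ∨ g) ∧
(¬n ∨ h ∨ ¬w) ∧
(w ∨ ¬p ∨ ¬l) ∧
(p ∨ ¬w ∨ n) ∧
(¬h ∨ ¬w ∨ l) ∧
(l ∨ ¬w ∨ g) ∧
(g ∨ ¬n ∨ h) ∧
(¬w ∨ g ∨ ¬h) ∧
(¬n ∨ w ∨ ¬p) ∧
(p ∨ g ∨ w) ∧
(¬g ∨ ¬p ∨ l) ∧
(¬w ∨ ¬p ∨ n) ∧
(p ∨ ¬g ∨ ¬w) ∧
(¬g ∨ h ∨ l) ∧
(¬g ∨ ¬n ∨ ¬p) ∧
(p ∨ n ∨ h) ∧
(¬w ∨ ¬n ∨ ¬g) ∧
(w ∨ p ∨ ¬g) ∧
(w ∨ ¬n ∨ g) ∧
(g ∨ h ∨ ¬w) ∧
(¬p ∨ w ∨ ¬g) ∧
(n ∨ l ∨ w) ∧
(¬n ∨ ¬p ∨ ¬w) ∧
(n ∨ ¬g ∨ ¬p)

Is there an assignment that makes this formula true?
No

No, the formula is not satisfiable.

No assignment of truth values to the variables can make all 26 clauses true simultaneously.

The formula is UNSAT (unsatisfiable).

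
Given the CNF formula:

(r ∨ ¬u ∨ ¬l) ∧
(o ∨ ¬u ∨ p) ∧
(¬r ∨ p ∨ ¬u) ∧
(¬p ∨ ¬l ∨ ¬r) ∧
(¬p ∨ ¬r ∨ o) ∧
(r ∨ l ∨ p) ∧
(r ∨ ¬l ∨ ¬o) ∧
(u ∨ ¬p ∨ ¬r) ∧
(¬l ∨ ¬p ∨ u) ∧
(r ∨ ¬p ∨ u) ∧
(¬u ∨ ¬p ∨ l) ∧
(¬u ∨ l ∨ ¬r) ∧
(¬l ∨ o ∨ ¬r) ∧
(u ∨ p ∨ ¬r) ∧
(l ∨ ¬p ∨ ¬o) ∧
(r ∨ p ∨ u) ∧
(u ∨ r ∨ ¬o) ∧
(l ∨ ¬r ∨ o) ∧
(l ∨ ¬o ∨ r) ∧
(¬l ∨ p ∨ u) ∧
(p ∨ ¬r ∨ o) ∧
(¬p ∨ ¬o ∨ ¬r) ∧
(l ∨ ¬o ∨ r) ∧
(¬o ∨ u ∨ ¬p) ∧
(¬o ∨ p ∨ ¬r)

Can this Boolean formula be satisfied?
No

No, the formula is not satisfiable.

No assignment of truth values to the variables can make all 25 clauses true simultaneously.

The formula is UNSAT (unsatisfiable).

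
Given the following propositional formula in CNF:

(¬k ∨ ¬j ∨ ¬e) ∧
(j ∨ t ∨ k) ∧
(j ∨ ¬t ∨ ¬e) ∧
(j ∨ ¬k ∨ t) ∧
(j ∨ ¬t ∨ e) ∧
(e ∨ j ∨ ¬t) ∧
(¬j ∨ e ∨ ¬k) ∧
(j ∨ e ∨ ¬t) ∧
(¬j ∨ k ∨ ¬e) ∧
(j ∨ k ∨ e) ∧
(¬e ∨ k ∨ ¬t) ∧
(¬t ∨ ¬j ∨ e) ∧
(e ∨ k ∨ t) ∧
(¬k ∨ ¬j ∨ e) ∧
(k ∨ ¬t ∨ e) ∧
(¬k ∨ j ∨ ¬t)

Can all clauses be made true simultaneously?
No

No, the formula is not satisfiable.

No assignment of truth values to the variables can make all 16 clauses true simultaneously.

The formula is UNSAT (unsatisfiable).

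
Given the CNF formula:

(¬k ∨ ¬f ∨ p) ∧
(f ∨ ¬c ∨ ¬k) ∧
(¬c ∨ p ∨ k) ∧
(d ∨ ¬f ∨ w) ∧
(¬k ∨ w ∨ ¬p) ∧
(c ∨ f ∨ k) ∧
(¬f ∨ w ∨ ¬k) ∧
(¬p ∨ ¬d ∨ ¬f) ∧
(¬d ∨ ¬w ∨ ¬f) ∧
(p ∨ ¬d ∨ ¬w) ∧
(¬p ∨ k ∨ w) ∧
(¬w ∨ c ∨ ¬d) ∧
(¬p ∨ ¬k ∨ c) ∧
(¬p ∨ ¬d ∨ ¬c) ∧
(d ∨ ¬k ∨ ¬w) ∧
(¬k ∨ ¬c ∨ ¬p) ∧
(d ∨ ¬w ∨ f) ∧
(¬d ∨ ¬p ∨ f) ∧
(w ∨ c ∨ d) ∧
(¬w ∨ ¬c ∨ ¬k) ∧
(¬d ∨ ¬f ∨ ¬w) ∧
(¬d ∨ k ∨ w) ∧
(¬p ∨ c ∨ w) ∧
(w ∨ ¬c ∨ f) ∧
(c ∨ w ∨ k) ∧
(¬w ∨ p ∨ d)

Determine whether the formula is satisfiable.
Yes

Yes, the formula is satisfiable.

One satisfying assignment is: k=False, c=False, d=False, w=True, p=True, f=True

Verification: With this assignment, all 26 clauses evaluate to true.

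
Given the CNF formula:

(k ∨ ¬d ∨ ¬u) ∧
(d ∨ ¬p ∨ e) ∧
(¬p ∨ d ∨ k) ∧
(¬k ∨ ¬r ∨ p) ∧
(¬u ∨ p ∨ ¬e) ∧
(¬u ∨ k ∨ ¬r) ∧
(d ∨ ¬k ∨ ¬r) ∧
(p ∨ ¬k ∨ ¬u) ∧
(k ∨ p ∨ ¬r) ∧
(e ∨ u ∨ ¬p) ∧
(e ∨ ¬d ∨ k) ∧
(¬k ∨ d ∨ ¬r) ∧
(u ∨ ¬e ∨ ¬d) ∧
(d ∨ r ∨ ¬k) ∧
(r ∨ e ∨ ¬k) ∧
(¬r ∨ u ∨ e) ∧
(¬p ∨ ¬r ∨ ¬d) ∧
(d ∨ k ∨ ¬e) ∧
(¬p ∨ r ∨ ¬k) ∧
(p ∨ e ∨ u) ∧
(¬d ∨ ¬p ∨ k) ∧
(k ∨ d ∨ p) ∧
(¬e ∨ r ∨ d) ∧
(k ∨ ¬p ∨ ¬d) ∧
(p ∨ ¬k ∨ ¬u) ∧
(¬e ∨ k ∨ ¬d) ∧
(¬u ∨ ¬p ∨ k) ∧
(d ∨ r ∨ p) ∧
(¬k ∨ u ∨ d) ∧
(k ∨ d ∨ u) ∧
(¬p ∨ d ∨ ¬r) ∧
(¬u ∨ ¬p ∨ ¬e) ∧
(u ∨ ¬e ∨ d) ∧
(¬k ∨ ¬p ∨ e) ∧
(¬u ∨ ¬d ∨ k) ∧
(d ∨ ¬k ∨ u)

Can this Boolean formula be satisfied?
No

No, the formula is not satisfiable.

No assignment of truth values to the variables can make all 36 clauses true simultaneously.

The formula is UNSAT (unsatisfiable).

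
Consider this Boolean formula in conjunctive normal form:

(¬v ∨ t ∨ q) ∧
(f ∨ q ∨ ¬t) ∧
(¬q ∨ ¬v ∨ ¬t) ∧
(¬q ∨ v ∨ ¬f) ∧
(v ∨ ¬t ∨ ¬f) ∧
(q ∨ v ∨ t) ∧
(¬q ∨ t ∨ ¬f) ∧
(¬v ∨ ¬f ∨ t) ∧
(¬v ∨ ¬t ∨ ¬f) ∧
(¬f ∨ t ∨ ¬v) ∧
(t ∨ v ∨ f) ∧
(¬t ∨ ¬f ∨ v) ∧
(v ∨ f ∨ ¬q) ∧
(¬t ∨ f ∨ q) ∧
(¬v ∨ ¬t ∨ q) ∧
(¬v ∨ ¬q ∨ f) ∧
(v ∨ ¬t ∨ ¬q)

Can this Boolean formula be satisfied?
No

No, the formula is not satisfiable.

No assignment of truth values to the variables can make all 17 clauses true simultaneously.

The formula is UNSAT (unsatisfiable).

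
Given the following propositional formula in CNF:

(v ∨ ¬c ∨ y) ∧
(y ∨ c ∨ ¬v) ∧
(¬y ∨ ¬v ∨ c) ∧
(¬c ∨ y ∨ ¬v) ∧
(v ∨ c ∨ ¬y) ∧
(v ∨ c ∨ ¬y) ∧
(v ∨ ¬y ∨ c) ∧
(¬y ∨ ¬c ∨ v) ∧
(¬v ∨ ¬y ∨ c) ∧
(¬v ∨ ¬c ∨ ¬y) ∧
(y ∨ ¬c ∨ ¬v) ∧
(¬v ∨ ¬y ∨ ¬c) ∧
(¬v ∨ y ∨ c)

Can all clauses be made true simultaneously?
Yes

Yes, the formula is satisfiable.

One satisfying assignment is: c=False, y=False, v=False

Verification: With this assignment, all 13 clauses evaluate to true.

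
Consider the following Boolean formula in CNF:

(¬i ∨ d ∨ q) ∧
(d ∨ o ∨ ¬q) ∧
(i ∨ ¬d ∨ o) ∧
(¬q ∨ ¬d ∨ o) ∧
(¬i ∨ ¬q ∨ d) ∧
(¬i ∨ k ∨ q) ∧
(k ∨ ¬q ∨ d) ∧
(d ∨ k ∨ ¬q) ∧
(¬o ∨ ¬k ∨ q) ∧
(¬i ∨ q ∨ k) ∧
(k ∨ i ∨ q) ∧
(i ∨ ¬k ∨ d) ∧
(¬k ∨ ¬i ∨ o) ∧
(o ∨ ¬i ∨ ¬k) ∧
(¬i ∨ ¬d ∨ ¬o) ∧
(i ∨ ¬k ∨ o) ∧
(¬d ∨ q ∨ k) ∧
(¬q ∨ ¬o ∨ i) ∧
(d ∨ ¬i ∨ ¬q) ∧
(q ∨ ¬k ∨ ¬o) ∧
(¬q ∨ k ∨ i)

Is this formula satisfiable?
No

No, the formula is not satisfiable.

No assignment of truth values to the variables can make all 21 clauses true simultaneously.

The formula is UNSAT (unsatisfiable).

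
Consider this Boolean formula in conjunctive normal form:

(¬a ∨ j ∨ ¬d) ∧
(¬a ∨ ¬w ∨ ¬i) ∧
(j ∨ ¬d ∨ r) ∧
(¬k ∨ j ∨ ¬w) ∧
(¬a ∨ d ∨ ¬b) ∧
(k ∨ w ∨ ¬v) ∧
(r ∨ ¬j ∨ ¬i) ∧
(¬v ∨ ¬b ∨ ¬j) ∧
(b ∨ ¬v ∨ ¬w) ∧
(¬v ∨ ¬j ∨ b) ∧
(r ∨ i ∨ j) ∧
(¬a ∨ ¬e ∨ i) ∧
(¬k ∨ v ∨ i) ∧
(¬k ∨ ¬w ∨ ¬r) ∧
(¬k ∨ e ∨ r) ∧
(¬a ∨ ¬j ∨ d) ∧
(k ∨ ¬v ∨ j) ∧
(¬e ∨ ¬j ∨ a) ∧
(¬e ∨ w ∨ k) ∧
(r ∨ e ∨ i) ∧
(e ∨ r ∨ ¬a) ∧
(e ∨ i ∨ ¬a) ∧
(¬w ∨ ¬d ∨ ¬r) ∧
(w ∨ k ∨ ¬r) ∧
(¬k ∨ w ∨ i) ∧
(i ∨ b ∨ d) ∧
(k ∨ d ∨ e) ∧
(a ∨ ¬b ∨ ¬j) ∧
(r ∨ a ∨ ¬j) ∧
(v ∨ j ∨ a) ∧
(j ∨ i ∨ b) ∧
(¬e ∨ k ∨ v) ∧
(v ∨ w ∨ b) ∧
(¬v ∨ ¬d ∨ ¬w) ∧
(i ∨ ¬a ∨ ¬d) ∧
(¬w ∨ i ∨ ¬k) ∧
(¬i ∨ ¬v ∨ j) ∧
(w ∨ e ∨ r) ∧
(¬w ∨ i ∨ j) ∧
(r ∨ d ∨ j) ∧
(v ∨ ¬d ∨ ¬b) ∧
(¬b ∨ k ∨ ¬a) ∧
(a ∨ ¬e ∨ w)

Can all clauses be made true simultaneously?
No

No, the formula is not satisfiable.

No assignment of truth values to the variables can make all 43 clauses true simultaneously.

The formula is UNSAT (unsatisfiable).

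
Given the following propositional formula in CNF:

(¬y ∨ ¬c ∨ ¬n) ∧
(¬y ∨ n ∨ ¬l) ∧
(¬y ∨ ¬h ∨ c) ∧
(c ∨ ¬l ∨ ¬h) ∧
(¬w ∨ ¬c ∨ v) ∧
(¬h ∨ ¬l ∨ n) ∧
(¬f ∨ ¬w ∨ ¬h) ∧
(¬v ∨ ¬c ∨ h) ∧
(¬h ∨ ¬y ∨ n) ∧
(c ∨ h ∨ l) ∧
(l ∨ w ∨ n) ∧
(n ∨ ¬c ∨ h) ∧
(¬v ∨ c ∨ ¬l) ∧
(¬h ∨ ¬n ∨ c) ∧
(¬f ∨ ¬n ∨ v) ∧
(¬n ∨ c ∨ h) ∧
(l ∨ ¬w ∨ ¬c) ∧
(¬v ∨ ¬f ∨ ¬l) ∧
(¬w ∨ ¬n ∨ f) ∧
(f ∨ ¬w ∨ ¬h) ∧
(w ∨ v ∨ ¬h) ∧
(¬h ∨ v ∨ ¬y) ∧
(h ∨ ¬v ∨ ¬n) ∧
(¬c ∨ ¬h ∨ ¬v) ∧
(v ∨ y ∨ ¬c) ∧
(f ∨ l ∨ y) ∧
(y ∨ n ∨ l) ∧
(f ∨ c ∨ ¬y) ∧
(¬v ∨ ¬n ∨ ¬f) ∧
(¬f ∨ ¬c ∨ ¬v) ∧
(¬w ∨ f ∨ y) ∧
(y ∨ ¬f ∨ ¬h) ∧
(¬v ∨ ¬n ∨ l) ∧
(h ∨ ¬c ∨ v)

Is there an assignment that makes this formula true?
Yes

Yes, the formula is satisfiable.

One satisfying assignment is: v=False, n=False, y=False, h=False, f=False, w=False, l=True, c=False

Verification: With this assignment, all 34 clauses evaluate to true.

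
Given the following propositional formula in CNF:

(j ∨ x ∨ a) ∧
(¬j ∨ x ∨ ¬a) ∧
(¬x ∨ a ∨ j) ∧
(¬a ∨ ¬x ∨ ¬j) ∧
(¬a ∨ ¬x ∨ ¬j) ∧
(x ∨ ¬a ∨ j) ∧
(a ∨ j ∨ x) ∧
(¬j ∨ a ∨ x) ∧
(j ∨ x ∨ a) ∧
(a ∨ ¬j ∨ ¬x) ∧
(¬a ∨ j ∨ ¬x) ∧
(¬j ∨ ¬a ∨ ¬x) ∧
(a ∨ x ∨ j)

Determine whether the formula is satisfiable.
No

No, the formula is not satisfiable.

No assignment of truth values to the variables can make all 13 clauses true simultaneously.

The formula is UNSAT (unsatisfiable).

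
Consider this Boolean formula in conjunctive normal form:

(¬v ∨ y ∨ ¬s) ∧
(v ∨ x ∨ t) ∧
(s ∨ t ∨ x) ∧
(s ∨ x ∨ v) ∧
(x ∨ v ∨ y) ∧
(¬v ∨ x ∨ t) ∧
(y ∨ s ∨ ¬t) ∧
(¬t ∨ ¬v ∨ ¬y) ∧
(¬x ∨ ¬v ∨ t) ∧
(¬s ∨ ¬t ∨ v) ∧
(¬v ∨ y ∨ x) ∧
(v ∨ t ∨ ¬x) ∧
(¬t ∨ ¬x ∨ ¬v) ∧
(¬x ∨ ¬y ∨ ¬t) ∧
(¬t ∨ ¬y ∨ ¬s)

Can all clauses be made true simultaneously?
No

No, the formula is not satisfiable.

No assignment of truth values to the variables can make all 15 clauses true simultaneously.

The formula is UNSAT (unsatisfiable).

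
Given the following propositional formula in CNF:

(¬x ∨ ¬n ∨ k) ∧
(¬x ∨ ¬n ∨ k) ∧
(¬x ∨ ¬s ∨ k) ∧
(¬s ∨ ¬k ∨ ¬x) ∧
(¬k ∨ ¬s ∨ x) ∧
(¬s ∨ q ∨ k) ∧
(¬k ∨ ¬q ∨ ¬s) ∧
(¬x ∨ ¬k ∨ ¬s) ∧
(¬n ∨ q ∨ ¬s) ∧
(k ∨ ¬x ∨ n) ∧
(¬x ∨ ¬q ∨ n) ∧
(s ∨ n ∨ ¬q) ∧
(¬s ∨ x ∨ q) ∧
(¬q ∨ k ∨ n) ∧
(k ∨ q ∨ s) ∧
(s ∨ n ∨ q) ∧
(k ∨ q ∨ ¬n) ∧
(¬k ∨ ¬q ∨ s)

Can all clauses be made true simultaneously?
Yes

Yes, the formula is satisfiable.

One satisfying assignment is: q=True, k=False, n=True, x=False, s=False

Verification: With this assignment, all 18 clauses evaluate to true.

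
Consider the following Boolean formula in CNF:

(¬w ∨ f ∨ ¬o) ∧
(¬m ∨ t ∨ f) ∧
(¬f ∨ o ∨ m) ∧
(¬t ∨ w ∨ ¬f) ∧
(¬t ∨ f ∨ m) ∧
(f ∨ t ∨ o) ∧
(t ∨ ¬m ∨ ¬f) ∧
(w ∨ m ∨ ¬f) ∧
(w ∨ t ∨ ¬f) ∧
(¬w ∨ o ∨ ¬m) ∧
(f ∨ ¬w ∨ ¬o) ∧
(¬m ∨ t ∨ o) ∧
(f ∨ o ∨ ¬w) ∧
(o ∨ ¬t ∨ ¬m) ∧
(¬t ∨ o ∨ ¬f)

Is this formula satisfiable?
Yes

Yes, the formula is satisfiable.

One satisfying assignment is: w=False, o=True, m=False, t=False, f=False

Verification: With this assignment, all 15 clauses evaluate to true.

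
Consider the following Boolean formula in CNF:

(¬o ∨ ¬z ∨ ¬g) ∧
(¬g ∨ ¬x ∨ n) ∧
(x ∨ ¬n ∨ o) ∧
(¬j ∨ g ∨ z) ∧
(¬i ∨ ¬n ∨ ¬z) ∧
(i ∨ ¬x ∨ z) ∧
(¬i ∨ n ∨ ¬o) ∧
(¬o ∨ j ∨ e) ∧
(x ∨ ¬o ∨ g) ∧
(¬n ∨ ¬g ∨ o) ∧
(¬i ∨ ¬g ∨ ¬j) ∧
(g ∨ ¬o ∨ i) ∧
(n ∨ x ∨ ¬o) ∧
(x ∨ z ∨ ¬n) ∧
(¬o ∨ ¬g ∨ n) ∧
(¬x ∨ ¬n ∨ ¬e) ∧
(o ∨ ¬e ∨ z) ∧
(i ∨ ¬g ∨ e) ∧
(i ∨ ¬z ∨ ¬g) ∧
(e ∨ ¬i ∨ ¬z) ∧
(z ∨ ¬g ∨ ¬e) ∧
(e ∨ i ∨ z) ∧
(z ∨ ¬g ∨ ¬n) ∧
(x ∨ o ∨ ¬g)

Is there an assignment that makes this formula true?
Yes

Yes, the formula is satisfiable.

One satisfying assignment is: x=False, g=False, z=True, j=False, n=False, o=False, i=False, e=False

Verification: With this assignment, all 24 clauses evaluate to true.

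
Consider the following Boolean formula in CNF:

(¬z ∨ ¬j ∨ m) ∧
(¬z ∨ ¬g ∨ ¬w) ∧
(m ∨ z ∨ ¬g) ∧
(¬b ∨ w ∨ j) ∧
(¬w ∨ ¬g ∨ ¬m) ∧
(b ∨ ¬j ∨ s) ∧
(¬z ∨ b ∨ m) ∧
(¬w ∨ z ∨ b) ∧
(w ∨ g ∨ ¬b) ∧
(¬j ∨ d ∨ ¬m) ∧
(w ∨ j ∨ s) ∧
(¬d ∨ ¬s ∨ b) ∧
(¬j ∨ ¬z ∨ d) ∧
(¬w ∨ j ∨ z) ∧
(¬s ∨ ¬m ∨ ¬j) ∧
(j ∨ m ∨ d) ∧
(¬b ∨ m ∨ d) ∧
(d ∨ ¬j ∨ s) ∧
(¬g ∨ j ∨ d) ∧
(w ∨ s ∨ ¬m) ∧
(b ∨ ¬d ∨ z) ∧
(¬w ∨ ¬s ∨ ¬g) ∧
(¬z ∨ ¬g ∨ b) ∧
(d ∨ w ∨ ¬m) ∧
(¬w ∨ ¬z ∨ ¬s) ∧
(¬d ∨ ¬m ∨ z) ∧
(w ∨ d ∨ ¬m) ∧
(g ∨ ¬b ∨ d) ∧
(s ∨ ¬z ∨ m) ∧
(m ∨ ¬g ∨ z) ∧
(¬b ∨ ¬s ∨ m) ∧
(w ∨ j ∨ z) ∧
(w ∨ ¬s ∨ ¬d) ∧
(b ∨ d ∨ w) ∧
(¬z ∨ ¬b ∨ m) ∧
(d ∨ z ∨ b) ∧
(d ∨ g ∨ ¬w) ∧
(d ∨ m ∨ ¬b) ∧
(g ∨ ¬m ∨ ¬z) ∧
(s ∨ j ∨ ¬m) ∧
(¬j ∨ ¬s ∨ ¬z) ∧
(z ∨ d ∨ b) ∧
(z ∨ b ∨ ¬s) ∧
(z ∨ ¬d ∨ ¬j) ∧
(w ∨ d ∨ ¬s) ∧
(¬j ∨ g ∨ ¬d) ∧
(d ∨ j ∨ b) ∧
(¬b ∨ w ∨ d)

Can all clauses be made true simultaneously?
No

No, the formula is not satisfiable.

No assignment of truth values to the variables can make all 48 clauses true simultaneously.

The formula is UNSAT (unsatisfiable).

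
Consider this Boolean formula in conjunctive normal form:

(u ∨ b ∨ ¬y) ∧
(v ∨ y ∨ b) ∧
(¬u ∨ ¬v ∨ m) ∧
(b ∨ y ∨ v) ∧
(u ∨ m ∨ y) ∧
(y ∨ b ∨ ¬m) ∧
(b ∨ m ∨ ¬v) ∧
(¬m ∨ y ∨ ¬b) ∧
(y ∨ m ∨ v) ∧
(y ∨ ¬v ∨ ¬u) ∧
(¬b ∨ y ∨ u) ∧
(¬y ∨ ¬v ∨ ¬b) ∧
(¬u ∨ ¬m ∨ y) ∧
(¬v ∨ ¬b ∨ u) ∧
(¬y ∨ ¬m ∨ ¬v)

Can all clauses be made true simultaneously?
Yes

Yes, the formula is satisfiable.

One satisfying assignment is: m=False, u=False, y=True, b=True, v=False

Verification: With this assignment, all 15 clauses evaluate to true.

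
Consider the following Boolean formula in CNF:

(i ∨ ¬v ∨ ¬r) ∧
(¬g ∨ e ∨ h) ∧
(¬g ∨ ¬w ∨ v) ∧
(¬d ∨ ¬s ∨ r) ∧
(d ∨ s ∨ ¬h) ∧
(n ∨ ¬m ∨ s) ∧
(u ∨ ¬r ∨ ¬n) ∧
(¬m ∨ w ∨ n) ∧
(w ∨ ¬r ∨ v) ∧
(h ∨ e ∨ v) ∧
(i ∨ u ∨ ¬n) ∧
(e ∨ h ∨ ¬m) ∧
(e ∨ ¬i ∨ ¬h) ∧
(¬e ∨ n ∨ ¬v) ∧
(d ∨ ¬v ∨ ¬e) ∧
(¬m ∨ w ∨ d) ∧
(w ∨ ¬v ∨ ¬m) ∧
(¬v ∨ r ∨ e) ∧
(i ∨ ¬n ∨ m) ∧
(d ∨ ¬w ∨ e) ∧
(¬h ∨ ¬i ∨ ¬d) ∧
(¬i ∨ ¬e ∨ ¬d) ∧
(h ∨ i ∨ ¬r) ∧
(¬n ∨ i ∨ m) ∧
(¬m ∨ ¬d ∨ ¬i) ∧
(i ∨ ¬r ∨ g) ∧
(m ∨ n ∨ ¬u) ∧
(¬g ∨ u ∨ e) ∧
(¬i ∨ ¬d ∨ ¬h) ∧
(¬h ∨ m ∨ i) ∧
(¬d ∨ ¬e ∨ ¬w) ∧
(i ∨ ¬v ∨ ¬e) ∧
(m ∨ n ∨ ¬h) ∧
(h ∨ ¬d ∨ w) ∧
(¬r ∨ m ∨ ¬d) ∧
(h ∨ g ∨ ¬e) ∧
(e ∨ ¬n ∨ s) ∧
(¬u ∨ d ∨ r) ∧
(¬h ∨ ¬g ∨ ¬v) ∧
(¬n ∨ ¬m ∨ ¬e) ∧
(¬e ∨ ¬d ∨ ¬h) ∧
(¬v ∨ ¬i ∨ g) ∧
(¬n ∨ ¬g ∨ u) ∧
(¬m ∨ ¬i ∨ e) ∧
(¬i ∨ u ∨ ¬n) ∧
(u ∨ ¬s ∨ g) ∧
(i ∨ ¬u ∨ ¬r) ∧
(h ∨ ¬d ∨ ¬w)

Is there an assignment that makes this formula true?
Yes

Yes, the formula is satisfiable.

One satisfying assignment is: g=True, w=False, h=False, d=False, r=False, v=False, m=False, s=False, e=True, u=False, n=False, i=False

Verification: With this assignment, all 48 clauses evaluate to true.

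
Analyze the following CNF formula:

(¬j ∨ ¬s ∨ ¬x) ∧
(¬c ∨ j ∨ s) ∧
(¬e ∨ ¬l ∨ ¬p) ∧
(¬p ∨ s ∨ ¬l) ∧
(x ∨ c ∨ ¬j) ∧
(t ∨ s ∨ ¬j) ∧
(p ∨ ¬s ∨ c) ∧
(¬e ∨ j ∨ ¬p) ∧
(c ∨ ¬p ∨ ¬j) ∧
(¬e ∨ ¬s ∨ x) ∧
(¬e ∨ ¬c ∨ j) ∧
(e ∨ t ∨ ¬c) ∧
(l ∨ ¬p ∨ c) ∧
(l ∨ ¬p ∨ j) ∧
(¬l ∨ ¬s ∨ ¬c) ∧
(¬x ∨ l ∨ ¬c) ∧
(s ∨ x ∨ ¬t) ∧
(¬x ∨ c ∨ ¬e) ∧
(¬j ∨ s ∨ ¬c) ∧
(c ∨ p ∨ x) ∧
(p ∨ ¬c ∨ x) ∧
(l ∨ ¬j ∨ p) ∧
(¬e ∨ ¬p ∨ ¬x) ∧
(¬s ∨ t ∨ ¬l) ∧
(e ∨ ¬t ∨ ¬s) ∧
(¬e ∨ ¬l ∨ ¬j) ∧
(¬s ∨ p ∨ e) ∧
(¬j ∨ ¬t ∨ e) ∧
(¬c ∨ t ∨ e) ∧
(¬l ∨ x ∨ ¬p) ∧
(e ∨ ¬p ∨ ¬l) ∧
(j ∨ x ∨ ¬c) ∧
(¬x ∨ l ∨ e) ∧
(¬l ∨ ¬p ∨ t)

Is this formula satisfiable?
Yes

Yes, the formula is satisfiable.

One satisfying assignment is: x=True, t=False, p=False, s=False, j=False, l=True, c=False, e=False

Verification: With this assignment, all 34 clauses evaluate to true.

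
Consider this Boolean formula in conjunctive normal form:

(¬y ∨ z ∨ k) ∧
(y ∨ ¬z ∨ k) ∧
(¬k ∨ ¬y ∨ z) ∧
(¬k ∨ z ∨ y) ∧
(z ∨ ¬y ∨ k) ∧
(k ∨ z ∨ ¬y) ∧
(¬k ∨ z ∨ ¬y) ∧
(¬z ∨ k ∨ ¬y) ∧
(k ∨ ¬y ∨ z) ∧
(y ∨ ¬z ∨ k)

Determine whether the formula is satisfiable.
Yes

Yes, the formula is satisfiable.

One satisfying assignment is: z=False, y=False, k=False

Verification: With this assignment, all 10 clauses evaluate to true.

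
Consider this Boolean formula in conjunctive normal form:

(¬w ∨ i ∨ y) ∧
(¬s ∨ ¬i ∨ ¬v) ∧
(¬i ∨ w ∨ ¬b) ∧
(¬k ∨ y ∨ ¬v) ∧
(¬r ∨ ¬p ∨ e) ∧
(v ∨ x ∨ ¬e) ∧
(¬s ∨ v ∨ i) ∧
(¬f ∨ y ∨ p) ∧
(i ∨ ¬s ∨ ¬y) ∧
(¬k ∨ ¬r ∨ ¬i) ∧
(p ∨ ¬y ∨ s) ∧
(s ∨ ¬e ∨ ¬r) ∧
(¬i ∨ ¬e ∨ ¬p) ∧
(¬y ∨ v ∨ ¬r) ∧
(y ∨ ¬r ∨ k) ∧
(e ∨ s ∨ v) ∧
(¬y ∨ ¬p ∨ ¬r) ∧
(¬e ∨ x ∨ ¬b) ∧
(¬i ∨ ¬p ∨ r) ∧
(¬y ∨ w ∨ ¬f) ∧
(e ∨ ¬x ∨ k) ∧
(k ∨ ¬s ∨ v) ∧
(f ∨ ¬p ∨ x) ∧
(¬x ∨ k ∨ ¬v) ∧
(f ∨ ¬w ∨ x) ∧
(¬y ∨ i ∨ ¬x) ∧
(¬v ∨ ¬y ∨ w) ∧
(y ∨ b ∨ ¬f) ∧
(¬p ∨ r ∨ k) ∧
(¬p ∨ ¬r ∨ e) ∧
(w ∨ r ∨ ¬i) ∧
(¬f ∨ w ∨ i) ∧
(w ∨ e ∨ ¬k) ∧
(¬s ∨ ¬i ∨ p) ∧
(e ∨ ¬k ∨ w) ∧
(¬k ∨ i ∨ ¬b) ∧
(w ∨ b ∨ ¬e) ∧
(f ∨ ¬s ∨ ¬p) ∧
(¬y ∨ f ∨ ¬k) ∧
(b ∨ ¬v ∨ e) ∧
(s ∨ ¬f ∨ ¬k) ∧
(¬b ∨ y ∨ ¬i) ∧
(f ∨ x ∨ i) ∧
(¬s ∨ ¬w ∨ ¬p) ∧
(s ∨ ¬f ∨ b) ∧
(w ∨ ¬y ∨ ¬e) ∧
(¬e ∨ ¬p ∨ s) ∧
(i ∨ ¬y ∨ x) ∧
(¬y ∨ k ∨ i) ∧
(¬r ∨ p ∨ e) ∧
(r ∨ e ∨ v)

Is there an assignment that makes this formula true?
Yes

Yes, the formula is satisfiable.

One satisfying assignment is: k=False, f=False, b=True, r=False, i=False, x=True, v=False, w=False, p=False, s=False, y=False, e=True

Verification: With this assignment, all 51 clauses evaluate to true.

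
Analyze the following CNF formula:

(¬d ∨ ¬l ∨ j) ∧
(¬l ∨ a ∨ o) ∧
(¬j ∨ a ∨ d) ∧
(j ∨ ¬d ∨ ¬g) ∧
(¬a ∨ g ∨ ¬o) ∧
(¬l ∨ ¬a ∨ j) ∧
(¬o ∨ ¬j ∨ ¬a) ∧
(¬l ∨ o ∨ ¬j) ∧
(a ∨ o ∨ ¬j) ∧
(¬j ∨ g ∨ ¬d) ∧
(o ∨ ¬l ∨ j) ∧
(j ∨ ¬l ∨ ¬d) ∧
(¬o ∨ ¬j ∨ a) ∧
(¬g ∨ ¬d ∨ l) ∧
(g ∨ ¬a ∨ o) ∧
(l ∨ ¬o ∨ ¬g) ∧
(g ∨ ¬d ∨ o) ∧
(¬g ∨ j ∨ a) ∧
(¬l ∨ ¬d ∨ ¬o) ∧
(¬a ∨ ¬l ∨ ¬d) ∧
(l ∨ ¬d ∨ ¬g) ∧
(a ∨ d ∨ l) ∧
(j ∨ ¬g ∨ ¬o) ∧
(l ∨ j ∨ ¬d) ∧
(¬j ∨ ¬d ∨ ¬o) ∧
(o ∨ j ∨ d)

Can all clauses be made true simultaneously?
Yes

Yes, the formula is satisfiable.

One satisfying assignment is: o=True, g=False, l=True, j=False, a=False, d=False

Verification: With this assignment, all 26 clauses evaluate to true.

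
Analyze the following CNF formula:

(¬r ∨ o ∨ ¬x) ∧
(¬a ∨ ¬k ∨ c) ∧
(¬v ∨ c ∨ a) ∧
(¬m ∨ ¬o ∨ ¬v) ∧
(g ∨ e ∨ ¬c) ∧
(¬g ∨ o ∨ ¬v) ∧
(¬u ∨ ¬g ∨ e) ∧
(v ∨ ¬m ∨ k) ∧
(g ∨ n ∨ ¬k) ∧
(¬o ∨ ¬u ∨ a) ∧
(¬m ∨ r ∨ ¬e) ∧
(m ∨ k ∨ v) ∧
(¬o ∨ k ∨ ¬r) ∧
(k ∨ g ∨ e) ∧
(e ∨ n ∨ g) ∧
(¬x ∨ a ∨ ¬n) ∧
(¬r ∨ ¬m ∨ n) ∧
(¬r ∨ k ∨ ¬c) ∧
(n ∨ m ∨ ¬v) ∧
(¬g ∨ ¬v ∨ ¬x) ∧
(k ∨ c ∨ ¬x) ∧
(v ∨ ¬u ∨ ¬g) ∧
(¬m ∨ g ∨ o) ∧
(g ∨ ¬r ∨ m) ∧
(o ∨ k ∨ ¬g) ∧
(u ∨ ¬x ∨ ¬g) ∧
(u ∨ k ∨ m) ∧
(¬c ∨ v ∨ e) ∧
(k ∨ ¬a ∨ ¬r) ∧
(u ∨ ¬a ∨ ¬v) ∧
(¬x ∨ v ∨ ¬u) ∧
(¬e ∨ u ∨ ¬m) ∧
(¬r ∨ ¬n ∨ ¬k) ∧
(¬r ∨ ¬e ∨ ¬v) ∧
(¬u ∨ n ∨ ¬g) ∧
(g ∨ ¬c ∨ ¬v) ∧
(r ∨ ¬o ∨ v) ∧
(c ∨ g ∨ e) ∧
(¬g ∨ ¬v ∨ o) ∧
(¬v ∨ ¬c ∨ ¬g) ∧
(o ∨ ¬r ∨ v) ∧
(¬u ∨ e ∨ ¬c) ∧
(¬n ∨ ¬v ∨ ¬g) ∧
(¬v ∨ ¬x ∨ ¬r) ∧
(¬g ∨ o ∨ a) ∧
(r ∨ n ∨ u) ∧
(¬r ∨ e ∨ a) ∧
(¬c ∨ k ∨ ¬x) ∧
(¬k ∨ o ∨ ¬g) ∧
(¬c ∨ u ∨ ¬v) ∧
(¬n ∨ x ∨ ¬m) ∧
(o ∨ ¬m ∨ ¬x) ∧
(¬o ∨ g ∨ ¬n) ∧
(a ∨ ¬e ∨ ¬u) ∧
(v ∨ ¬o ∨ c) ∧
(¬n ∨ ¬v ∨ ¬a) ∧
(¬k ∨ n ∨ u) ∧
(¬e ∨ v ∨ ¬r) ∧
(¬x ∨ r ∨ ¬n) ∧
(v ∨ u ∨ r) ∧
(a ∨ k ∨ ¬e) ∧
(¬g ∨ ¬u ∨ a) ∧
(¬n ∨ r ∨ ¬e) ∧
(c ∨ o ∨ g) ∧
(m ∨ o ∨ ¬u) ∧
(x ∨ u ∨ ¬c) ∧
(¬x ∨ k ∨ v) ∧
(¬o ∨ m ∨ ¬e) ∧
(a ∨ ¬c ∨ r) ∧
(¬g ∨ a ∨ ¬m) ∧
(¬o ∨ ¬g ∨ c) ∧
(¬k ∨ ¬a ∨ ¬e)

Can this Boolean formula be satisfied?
No

No, the formula is not satisfiable.

No assignment of truth values to the variables can make all 72 clauses true simultaneously.

The formula is UNSAT (unsatisfiable).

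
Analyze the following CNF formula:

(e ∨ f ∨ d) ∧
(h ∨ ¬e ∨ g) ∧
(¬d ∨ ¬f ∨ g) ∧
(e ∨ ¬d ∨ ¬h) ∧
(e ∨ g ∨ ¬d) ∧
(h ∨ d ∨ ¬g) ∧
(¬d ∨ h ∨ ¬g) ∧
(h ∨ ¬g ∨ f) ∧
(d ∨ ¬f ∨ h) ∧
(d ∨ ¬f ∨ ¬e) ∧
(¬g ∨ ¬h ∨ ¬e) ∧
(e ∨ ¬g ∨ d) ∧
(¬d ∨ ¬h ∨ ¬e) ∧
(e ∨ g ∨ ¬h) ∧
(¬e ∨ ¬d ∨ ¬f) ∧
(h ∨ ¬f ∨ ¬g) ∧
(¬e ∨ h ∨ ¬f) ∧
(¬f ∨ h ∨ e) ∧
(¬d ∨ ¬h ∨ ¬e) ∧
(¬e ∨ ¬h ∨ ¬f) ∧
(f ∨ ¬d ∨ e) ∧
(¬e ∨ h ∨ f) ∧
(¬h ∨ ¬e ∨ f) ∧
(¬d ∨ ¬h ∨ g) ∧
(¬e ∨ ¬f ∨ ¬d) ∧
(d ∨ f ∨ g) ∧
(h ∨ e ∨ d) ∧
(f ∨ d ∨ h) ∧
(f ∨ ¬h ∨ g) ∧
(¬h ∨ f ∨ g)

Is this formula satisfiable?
No

No, the formula is not satisfiable.

No assignment of truth values to the variables can make all 30 clauses true simultaneously.

The formula is UNSAT (unsatisfiable).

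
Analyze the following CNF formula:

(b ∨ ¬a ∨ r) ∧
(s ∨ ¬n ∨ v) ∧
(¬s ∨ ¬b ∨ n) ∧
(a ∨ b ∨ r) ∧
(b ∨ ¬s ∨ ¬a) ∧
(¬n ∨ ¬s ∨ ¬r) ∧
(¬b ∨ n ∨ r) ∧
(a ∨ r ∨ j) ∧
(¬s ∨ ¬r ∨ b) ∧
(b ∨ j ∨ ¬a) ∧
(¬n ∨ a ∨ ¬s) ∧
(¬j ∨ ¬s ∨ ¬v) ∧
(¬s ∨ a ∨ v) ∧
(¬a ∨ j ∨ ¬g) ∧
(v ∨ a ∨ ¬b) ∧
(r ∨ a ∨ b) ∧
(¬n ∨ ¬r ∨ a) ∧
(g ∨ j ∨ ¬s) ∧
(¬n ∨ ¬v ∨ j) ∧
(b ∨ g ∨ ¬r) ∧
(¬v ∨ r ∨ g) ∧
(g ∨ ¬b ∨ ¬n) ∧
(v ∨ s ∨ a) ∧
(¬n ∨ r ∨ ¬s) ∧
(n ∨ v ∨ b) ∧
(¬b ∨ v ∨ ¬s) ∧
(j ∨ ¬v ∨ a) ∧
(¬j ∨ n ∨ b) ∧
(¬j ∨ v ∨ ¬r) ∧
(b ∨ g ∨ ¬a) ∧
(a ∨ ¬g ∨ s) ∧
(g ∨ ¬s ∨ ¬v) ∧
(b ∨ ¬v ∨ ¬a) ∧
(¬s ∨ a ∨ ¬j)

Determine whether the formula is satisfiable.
Yes

Yes, the formula is satisfiable.

One satisfying assignment is: r=True, j=False, v=False, s=False, g=False, n=False, a=True, b=True

Verification: With this assignment, all 34 clauses evaluate to true.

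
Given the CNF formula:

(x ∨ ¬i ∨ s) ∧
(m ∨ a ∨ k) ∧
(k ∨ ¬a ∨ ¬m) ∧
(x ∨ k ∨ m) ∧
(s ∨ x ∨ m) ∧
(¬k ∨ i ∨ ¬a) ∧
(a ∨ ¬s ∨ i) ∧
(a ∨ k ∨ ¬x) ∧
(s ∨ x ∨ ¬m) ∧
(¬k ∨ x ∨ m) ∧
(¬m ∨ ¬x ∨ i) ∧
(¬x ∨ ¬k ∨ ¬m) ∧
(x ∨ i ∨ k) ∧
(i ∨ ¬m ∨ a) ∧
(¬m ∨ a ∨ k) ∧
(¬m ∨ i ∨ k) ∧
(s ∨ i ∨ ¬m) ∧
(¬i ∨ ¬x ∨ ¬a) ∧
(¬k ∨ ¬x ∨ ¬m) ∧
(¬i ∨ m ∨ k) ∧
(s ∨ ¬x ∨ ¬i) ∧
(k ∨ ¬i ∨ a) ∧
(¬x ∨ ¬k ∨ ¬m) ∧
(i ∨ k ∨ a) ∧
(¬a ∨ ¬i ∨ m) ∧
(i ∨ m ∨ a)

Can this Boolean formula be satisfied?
Yes

Yes, the formula is satisfiable.

One satisfying assignment is: a=True, i=False, s=False, x=True, k=False, m=False

Verification: With this assignment, all 26 clauses evaluate to true.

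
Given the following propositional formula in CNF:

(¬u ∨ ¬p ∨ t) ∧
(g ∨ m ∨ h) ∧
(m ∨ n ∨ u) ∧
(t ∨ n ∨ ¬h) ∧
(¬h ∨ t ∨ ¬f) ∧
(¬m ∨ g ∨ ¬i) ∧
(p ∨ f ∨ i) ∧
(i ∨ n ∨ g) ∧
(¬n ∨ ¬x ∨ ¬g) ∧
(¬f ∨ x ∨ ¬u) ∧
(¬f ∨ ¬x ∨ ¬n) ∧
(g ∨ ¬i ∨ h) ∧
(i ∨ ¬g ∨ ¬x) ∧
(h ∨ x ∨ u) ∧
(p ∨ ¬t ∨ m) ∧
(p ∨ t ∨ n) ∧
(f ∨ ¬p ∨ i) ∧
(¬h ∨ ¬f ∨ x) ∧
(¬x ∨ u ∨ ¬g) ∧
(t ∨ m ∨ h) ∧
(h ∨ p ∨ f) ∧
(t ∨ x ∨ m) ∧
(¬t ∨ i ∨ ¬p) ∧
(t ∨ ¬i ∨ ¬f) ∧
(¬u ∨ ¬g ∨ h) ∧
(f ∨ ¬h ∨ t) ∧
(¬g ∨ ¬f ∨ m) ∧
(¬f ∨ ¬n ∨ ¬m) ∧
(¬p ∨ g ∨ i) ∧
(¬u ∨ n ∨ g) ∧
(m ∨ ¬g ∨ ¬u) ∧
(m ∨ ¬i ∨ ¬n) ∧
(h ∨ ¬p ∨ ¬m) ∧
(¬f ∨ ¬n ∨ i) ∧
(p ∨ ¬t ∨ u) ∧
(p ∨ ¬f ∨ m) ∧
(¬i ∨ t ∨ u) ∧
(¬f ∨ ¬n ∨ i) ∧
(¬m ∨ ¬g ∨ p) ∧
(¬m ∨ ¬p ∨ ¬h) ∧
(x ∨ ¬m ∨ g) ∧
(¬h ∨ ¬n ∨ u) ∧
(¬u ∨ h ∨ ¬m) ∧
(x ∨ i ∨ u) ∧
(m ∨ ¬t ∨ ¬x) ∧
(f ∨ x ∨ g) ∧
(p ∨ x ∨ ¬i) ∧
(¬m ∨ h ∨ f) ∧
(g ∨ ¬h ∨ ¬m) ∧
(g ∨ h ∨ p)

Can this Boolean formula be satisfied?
No

No, the formula is not satisfiable.

No assignment of truth values to the variables can make all 50 clauses true simultaneously.

The formula is UNSAT (unsatisfiable).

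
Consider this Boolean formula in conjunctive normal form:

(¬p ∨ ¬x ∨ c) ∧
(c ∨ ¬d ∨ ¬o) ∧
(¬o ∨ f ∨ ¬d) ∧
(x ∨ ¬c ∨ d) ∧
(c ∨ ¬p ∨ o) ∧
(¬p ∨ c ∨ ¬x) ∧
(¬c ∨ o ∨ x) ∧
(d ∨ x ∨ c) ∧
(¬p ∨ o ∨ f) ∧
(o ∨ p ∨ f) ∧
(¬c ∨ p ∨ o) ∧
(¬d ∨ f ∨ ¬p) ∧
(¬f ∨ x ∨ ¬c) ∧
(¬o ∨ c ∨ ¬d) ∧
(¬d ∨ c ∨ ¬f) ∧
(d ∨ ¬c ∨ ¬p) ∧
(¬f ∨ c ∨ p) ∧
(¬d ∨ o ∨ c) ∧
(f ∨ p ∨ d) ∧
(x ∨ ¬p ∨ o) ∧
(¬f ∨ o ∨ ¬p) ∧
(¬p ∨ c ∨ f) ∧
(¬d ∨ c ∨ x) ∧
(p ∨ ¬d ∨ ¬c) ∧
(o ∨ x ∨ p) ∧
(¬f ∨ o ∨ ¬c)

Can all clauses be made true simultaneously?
Yes

Yes, the formula is satisfiable.

One satisfying assignment is: x=True, o=True, d=True, p=True, f=True, c=True

Verification: With this assignment, all 26 clauses evaluate to true.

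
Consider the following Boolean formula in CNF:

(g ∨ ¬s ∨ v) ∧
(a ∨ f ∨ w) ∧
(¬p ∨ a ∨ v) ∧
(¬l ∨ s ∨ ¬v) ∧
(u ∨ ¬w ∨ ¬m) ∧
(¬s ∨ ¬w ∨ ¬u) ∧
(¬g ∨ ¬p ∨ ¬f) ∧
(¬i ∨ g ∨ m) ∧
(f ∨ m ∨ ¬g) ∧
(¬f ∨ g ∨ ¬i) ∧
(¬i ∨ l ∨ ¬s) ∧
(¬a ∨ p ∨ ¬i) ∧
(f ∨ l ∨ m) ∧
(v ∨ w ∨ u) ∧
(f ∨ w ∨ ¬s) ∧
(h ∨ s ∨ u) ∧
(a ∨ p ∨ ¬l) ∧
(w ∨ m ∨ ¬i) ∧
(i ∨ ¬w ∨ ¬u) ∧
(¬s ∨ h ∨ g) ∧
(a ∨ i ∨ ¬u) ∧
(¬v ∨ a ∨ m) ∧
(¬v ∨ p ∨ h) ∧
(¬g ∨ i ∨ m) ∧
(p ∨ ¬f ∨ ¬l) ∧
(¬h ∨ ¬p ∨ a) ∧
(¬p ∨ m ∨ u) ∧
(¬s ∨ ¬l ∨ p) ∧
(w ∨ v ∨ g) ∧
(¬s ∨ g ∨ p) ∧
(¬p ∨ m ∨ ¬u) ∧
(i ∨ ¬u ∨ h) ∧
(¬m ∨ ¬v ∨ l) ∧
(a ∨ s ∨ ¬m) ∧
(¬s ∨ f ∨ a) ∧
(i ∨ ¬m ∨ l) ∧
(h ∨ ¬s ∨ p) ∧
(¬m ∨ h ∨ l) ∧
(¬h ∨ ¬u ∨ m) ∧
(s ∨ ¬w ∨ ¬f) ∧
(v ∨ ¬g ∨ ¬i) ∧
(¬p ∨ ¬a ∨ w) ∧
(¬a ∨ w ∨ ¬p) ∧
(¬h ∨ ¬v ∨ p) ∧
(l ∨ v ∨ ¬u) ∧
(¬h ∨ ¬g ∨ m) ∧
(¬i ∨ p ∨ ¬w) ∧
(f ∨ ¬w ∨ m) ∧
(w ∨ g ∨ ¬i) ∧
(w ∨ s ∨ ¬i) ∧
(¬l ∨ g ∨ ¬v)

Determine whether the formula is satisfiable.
Yes

Yes, the formula is satisfiable.

One satisfying assignment is: g=False, h=True, p=True, m=True, u=True, s=False, a=True, w=True, l=True, i=True, f=False, v=False

Verification: With this assignment, all 51 clauses evaluate to true.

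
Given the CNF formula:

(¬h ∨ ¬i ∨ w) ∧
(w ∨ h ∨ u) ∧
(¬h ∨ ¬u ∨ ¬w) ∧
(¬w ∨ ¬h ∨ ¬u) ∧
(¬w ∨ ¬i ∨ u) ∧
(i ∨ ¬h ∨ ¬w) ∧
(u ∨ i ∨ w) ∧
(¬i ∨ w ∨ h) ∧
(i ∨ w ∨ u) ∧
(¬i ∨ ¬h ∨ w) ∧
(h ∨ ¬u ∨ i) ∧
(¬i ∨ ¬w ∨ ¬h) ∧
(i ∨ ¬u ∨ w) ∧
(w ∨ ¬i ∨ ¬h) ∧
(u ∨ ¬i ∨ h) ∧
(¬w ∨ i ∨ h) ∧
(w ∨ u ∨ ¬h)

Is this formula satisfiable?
Yes

Yes, the formula is satisfiable.

One satisfying assignment is: i=True, u=True, h=False, w=True

Verification: With this assignment, all 17 clauses evaluate to true.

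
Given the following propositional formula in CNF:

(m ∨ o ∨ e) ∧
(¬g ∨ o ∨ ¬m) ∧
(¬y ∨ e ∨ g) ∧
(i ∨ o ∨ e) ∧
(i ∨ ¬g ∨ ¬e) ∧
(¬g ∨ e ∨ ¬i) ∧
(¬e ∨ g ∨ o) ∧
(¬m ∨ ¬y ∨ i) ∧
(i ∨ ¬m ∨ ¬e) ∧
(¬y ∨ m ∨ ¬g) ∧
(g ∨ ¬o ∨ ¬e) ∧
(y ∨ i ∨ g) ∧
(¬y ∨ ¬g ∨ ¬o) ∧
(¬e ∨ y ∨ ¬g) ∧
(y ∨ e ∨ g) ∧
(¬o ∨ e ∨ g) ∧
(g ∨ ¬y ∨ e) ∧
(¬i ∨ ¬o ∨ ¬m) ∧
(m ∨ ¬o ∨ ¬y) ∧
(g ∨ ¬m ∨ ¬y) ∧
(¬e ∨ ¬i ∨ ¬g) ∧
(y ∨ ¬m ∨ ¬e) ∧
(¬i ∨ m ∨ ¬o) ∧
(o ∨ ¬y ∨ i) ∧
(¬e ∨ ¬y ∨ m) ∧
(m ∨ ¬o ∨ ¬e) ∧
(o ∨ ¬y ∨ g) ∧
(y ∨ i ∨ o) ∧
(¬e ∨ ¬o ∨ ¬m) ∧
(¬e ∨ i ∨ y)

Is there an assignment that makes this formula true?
Yes

Yes, the formula is satisfiable.

One satisfying assignment is: e=False, o=True, i=False, y=False, m=False, g=True

Verification: With this assignment, all 30 clauses evaluate to true.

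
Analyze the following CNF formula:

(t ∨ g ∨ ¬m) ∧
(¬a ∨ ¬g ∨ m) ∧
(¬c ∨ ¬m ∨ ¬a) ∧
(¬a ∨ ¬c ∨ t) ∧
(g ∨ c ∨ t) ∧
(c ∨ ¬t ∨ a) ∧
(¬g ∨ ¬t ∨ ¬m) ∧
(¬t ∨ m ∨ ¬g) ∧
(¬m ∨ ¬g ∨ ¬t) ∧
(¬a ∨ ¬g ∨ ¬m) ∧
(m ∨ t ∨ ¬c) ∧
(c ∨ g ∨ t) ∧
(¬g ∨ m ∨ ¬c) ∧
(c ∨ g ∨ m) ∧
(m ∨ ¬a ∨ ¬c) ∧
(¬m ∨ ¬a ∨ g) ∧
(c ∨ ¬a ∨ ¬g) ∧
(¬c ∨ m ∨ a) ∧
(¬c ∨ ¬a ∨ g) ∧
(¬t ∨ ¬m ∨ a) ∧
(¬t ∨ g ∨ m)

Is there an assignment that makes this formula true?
Yes

Yes, the formula is satisfiable.

One satisfying assignment is: c=True, a=False, t=False, m=True, g=True

Verification: With this assignment, all 21 clauses evaluate to true.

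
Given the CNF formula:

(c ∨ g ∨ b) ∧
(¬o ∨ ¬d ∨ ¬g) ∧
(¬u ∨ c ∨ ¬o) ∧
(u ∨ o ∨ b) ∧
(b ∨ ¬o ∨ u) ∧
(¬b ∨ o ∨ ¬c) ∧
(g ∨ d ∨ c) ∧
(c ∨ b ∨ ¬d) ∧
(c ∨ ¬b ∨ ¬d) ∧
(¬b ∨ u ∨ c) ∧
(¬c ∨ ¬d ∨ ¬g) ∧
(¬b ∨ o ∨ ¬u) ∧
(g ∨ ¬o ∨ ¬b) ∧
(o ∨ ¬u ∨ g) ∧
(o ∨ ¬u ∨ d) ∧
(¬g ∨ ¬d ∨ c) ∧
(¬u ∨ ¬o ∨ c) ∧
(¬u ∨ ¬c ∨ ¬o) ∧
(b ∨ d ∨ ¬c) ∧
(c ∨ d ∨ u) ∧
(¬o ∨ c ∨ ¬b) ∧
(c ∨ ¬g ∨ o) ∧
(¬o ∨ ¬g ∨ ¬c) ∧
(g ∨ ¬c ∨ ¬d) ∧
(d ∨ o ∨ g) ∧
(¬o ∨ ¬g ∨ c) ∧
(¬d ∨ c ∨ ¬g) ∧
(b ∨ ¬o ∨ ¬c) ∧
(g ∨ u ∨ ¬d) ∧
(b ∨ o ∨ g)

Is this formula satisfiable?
No

No, the formula is not satisfiable.

No assignment of truth values to the variables can make all 30 clauses true simultaneously.

The formula is UNSAT (unsatisfiable).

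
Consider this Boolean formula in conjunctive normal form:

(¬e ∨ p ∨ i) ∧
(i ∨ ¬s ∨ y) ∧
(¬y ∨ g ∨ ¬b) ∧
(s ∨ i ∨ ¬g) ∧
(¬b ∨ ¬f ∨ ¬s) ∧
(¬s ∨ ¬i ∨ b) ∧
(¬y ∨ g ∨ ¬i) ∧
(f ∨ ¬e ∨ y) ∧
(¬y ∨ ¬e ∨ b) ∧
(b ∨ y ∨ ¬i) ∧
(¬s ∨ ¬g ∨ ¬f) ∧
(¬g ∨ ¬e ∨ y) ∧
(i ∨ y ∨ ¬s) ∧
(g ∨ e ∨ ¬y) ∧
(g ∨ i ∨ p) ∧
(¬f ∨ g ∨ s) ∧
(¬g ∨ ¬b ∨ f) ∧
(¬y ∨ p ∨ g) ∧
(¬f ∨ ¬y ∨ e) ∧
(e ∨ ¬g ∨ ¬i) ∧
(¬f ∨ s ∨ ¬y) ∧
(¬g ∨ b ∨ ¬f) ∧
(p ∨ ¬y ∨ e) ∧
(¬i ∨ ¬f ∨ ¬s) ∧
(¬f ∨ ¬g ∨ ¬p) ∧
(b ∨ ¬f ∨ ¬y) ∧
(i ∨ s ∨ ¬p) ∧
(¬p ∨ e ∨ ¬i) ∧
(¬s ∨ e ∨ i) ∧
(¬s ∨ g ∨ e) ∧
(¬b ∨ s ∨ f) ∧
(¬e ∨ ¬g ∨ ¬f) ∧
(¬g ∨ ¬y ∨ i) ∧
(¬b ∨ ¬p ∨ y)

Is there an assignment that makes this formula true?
No

No, the formula is not satisfiable.

No assignment of truth values to the variables can make all 34 clauses true simultaneously.

The formula is UNSAT (unsatisfiable).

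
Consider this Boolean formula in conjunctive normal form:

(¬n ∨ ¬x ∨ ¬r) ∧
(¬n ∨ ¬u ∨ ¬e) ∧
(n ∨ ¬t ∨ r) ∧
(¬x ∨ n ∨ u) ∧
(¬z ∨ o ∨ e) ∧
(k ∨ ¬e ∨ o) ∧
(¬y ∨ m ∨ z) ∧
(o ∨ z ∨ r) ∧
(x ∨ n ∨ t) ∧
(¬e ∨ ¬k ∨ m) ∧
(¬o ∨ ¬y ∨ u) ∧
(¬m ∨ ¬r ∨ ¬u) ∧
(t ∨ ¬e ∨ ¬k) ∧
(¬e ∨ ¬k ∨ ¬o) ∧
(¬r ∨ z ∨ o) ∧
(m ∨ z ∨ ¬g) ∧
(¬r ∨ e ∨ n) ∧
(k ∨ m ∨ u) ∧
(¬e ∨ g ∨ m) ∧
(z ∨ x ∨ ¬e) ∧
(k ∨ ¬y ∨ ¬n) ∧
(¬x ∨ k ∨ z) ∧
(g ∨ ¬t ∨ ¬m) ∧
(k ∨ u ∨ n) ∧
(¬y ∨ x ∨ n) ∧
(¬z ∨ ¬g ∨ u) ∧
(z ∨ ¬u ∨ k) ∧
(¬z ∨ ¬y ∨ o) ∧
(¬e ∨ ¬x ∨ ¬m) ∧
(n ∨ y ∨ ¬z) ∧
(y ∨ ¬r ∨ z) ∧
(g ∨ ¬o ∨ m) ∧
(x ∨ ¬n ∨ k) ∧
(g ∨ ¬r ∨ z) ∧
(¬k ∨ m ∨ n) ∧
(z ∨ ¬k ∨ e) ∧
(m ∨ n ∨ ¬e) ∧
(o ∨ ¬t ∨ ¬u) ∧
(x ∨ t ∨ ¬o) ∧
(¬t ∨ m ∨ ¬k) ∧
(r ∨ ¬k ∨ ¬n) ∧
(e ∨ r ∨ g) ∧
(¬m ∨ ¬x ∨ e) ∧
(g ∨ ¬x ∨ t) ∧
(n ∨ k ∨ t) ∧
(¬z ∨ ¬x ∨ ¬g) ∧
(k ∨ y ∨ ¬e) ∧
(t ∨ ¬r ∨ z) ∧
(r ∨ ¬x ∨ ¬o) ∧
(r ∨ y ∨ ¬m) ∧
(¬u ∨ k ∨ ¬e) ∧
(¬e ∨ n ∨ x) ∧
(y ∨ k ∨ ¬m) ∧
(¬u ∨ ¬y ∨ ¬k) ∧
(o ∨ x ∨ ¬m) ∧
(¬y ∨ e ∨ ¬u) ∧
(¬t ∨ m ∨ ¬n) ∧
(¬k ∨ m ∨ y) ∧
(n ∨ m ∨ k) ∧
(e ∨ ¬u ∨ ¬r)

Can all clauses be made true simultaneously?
No

No, the formula is not satisfiable.

No assignment of truth values to the variables can make all 60 clauses true simultaneously.

The formula is UNSAT (unsatisfiable).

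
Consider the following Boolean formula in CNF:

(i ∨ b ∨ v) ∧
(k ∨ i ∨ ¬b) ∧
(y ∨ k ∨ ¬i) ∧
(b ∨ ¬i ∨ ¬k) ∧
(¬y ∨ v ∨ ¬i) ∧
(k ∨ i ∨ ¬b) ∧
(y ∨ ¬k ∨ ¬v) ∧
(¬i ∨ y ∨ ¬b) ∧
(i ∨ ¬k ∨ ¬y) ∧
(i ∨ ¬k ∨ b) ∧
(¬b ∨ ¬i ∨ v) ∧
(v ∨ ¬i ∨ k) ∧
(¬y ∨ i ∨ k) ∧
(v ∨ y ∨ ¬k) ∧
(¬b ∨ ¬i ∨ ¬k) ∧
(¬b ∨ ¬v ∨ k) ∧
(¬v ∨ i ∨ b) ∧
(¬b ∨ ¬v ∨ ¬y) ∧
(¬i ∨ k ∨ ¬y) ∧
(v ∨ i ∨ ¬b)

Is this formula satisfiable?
No

No, the formula is not satisfiable.

No assignment of truth values to the variables can make all 20 clauses true simultaneously.

The formula is UNSAT (unsatisfiable).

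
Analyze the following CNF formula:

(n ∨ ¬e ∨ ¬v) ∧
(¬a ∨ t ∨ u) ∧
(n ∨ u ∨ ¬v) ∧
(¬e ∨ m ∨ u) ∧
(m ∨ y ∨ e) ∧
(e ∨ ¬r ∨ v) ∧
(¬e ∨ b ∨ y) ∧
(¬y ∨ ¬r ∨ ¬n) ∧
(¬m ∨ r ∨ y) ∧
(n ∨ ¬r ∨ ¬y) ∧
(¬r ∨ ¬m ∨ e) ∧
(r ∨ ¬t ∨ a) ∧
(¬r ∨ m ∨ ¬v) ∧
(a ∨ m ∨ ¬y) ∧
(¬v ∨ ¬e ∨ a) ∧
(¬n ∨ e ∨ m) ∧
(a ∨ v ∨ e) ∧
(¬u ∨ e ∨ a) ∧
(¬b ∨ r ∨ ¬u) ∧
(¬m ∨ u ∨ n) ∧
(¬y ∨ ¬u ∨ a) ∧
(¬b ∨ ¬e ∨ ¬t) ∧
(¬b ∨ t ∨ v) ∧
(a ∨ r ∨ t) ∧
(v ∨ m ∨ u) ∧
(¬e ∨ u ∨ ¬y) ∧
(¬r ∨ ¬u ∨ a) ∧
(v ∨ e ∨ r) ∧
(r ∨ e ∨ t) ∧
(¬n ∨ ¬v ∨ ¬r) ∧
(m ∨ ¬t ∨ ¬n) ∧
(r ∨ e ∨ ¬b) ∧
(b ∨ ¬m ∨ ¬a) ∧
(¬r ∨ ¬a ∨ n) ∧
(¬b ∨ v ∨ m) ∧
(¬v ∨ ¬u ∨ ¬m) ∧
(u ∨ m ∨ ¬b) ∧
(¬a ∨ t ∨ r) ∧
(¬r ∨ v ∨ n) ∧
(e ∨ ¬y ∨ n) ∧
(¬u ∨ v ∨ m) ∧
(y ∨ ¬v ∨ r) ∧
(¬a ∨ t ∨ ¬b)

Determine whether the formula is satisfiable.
No

No, the formula is not satisfiable.

No assignment of truth values to the variables can make all 43 clauses true simultaneously.

The formula is UNSAT (unsatisfiable).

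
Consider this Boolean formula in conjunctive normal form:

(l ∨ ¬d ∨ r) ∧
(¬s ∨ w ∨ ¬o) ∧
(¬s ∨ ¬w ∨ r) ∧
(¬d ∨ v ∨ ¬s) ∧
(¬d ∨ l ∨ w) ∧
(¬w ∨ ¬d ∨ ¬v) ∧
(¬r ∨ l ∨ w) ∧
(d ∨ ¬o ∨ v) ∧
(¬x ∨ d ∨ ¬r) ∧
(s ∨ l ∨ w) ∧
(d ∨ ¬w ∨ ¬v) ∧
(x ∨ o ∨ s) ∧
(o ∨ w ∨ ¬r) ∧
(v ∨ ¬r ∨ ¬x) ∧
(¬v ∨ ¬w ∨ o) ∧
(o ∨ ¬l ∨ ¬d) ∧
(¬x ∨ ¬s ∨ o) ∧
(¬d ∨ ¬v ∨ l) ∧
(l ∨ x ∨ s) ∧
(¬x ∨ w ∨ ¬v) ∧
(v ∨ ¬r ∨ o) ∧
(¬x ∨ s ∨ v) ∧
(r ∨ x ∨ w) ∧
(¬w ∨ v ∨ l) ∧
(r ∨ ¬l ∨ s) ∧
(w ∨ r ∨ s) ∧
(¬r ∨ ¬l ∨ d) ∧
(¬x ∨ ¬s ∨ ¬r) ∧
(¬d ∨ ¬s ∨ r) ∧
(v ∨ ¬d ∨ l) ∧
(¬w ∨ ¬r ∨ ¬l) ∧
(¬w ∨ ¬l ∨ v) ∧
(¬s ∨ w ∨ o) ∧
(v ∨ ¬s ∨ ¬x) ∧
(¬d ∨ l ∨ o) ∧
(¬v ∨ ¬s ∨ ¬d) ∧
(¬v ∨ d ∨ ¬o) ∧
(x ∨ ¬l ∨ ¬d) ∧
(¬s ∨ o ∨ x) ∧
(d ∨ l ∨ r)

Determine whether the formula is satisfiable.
No

No, the formula is not satisfiable.

No assignment of truth values to the variables can make all 40 clauses true simultaneously.

The formula is UNSAT (unsatisfiable).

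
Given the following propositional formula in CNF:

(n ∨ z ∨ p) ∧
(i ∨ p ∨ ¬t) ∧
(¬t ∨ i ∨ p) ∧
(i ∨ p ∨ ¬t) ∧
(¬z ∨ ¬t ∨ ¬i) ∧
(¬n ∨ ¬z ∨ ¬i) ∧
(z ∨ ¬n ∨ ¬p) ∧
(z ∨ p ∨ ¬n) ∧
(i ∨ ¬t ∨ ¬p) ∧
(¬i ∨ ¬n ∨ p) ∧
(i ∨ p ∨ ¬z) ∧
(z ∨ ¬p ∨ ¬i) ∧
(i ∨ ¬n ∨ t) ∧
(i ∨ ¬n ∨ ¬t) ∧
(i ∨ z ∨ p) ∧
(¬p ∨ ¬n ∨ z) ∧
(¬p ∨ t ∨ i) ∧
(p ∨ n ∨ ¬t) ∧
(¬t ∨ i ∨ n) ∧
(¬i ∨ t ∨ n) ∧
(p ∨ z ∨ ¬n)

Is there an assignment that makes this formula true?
No

No, the formula is not satisfiable.

No assignment of truth values to the variables can make all 21 clauses true simultaneously.

The formula is UNSAT (unsatisfiable).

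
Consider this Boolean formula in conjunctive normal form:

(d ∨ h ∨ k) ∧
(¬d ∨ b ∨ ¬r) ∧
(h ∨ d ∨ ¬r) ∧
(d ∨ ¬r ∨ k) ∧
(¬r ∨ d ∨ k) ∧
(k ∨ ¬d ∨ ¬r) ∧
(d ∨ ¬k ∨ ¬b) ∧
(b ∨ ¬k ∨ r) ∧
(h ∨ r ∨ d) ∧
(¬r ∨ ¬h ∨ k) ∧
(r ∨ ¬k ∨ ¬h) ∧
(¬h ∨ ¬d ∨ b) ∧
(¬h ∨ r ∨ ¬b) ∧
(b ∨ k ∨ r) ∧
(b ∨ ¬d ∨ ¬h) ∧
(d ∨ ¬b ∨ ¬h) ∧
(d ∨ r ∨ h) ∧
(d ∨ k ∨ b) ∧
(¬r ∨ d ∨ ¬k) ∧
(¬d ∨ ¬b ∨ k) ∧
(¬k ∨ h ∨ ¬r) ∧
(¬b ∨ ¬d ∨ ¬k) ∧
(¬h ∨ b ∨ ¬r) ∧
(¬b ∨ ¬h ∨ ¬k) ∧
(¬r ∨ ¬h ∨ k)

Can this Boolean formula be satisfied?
No

No, the formula is not satisfiable.

No assignment of truth values to the variables can make all 25 clauses true simultaneously.

The formula is UNSAT (unsatisfiable).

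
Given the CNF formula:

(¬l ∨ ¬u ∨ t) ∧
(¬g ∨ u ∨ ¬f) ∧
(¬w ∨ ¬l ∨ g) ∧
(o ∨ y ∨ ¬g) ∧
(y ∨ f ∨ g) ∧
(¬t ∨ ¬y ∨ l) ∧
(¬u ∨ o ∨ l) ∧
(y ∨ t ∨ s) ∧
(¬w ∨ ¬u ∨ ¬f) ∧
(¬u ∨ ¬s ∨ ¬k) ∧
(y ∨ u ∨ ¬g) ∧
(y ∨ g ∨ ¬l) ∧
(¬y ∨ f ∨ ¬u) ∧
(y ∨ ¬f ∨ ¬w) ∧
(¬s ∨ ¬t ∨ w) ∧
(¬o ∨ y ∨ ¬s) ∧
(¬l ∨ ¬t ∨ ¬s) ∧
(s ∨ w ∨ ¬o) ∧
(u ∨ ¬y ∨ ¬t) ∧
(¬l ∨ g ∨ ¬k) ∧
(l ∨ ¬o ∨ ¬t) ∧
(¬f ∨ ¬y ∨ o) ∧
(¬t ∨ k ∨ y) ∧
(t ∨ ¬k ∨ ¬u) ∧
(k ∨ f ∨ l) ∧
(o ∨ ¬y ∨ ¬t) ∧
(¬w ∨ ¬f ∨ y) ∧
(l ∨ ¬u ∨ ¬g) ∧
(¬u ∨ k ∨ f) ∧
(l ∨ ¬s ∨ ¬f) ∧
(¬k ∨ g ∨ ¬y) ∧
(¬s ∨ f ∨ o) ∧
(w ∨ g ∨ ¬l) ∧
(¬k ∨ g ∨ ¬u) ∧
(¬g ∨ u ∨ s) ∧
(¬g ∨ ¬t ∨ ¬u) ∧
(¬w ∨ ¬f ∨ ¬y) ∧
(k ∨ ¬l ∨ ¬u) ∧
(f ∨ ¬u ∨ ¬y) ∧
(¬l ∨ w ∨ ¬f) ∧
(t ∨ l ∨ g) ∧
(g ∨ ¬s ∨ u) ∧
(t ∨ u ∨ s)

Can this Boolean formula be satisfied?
Yes

Yes, the formula is satisfiable.

One satisfying assignment is: w=False, f=True, s=False, o=False, t=True, u=False, g=False, k=True, y=False, l=False

Verification: With this assignment, all 43 clauses evaluate to true.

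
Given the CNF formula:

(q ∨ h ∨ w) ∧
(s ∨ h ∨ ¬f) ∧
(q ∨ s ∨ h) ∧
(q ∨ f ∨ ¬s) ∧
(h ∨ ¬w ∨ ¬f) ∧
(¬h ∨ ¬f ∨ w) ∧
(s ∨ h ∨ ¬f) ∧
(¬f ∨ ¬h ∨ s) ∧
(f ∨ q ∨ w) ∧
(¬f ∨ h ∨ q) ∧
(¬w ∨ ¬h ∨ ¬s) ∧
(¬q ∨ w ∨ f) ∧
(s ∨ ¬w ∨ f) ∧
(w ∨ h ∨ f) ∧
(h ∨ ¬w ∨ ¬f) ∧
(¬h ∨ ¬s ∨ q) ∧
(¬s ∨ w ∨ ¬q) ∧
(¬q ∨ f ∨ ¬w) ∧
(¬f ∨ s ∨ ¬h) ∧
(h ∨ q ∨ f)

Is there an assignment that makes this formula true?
No

No, the formula is not satisfiable.

No assignment of truth values to the variables can make all 20 clauses true simultaneously.

The formula is UNSAT (unsatisfiable).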